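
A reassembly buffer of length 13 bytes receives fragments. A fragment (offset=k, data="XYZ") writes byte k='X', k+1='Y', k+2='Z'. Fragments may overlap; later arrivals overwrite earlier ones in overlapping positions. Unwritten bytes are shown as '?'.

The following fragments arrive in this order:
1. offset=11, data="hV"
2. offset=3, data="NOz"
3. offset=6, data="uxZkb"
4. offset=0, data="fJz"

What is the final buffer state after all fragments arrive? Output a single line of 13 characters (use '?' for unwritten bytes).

Fragment 1: offset=11 data="hV" -> buffer=???????????hV
Fragment 2: offset=3 data="NOz" -> buffer=???NOz?????hV
Fragment 3: offset=6 data="uxZkb" -> buffer=???NOzuxZkbhV
Fragment 4: offset=0 data="fJz" -> buffer=fJzNOzuxZkbhV

Answer: fJzNOzuxZkbhV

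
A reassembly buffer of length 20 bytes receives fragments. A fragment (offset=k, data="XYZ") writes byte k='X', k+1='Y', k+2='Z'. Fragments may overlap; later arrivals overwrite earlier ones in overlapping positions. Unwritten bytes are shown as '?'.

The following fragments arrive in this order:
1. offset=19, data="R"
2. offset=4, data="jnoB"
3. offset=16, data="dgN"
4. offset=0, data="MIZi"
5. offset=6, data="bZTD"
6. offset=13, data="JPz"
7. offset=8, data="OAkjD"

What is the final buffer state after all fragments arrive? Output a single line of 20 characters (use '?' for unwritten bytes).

Answer: MIZijnbZOAkjDJPzdgNR

Derivation:
Fragment 1: offset=19 data="R" -> buffer=???????????????????R
Fragment 2: offset=4 data="jnoB" -> buffer=????jnoB???????????R
Fragment 3: offset=16 data="dgN" -> buffer=????jnoB????????dgNR
Fragment 4: offset=0 data="MIZi" -> buffer=MIZijnoB????????dgNR
Fragment 5: offset=6 data="bZTD" -> buffer=MIZijnbZTD??????dgNR
Fragment 6: offset=13 data="JPz" -> buffer=MIZijnbZTD???JPzdgNR
Fragment 7: offset=8 data="OAkjD" -> buffer=MIZijnbZOAkjDJPzdgNR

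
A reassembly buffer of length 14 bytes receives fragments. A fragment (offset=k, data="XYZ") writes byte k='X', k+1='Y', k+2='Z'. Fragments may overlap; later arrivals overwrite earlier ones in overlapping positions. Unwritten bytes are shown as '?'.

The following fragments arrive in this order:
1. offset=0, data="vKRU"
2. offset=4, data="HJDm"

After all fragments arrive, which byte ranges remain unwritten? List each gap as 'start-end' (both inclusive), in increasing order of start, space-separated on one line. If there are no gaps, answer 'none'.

Fragment 1: offset=0 len=4
Fragment 2: offset=4 len=4
Gaps: 8-13

Answer: 8-13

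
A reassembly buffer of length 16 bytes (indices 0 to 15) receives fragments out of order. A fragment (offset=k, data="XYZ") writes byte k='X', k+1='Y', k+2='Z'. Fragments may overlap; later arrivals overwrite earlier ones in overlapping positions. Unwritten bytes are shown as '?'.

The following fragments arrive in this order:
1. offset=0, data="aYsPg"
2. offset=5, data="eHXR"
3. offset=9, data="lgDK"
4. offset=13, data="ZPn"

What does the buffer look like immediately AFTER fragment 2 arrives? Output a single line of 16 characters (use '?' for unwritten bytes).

Answer: aYsPgeHXR???????

Derivation:
Fragment 1: offset=0 data="aYsPg" -> buffer=aYsPg???????????
Fragment 2: offset=5 data="eHXR" -> buffer=aYsPgeHXR???????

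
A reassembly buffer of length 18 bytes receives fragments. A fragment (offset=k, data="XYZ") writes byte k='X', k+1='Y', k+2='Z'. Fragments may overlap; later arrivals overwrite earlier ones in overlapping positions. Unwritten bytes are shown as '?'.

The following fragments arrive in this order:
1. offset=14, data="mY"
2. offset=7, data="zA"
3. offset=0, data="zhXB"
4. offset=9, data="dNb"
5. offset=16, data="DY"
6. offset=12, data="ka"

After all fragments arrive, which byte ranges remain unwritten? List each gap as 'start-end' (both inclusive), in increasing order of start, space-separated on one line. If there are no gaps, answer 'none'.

Fragment 1: offset=14 len=2
Fragment 2: offset=7 len=2
Fragment 3: offset=0 len=4
Fragment 4: offset=9 len=3
Fragment 5: offset=16 len=2
Fragment 6: offset=12 len=2
Gaps: 4-6

Answer: 4-6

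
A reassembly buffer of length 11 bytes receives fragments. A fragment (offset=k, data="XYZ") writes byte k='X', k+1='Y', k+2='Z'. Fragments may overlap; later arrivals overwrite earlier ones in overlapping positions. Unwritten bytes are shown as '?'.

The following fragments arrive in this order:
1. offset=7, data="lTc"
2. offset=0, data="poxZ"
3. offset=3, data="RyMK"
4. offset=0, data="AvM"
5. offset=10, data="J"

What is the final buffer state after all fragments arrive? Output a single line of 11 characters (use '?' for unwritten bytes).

Fragment 1: offset=7 data="lTc" -> buffer=???????lTc?
Fragment 2: offset=0 data="poxZ" -> buffer=poxZ???lTc?
Fragment 3: offset=3 data="RyMK" -> buffer=poxRyMKlTc?
Fragment 4: offset=0 data="AvM" -> buffer=AvMRyMKlTc?
Fragment 5: offset=10 data="J" -> buffer=AvMRyMKlTcJ

Answer: AvMRyMKlTcJ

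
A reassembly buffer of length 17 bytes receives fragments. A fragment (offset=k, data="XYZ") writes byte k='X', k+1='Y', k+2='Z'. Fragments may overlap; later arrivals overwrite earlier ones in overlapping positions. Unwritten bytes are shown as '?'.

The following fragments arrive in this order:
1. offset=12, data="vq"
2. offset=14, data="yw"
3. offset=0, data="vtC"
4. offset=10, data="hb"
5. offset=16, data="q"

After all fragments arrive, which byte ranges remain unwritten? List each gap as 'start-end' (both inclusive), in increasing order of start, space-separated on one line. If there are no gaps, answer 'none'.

Fragment 1: offset=12 len=2
Fragment 2: offset=14 len=2
Fragment 3: offset=0 len=3
Fragment 4: offset=10 len=2
Fragment 5: offset=16 len=1
Gaps: 3-9

Answer: 3-9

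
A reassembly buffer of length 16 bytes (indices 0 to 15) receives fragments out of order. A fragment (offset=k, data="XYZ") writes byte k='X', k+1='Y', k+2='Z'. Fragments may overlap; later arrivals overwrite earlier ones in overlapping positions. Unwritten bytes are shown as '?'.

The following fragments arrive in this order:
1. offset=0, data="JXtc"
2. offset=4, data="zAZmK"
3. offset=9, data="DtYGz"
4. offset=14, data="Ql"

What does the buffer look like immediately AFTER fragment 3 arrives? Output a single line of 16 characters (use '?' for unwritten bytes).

Fragment 1: offset=0 data="JXtc" -> buffer=JXtc????????????
Fragment 2: offset=4 data="zAZmK" -> buffer=JXtczAZmK???????
Fragment 3: offset=9 data="DtYGz" -> buffer=JXtczAZmKDtYGz??

Answer: JXtczAZmKDtYGz??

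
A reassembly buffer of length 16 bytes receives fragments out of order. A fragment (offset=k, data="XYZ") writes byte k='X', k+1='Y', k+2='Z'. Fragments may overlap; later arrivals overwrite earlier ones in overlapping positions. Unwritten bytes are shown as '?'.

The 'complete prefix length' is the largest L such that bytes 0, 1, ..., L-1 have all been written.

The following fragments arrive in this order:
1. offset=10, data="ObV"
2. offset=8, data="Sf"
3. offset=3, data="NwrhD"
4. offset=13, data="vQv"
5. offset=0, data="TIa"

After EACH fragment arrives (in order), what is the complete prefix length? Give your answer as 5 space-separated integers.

Fragment 1: offset=10 data="ObV" -> buffer=??????????ObV??? -> prefix_len=0
Fragment 2: offset=8 data="Sf" -> buffer=????????SfObV??? -> prefix_len=0
Fragment 3: offset=3 data="NwrhD" -> buffer=???NwrhDSfObV??? -> prefix_len=0
Fragment 4: offset=13 data="vQv" -> buffer=???NwrhDSfObVvQv -> prefix_len=0
Fragment 5: offset=0 data="TIa" -> buffer=TIaNwrhDSfObVvQv -> prefix_len=16

Answer: 0 0 0 0 16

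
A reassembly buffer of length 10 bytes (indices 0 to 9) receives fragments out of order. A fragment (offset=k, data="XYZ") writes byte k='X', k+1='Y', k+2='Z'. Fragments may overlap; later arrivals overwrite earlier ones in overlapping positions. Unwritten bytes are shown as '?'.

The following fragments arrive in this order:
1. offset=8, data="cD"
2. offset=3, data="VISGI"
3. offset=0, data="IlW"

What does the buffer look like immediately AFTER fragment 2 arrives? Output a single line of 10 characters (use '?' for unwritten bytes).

Fragment 1: offset=8 data="cD" -> buffer=????????cD
Fragment 2: offset=3 data="VISGI" -> buffer=???VISGIcD

Answer: ???VISGIcD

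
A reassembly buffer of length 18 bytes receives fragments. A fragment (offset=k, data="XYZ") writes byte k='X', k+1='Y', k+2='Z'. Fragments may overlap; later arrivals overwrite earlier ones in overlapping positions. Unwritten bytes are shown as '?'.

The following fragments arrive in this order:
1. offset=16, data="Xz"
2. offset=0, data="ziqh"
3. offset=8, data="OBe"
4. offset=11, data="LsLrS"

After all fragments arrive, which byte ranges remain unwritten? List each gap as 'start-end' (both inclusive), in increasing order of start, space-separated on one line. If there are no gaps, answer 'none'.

Answer: 4-7

Derivation:
Fragment 1: offset=16 len=2
Fragment 2: offset=0 len=4
Fragment 3: offset=8 len=3
Fragment 4: offset=11 len=5
Gaps: 4-7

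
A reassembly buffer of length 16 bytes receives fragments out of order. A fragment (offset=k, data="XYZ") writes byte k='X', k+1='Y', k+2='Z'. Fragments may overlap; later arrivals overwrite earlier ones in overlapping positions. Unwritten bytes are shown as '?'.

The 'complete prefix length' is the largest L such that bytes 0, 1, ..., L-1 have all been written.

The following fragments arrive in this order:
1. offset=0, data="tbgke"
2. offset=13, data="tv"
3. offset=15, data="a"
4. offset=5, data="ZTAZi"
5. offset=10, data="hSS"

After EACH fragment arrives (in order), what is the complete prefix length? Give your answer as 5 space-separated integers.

Answer: 5 5 5 10 16

Derivation:
Fragment 1: offset=0 data="tbgke" -> buffer=tbgke??????????? -> prefix_len=5
Fragment 2: offset=13 data="tv" -> buffer=tbgke????????tv? -> prefix_len=5
Fragment 3: offset=15 data="a" -> buffer=tbgke????????tva -> prefix_len=5
Fragment 4: offset=5 data="ZTAZi" -> buffer=tbgkeZTAZi???tva -> prefix_len=10
Fragment 5: offset=10 data="hSS" -> buffer=tbgkeZTAZihSStva -> prefix_len=16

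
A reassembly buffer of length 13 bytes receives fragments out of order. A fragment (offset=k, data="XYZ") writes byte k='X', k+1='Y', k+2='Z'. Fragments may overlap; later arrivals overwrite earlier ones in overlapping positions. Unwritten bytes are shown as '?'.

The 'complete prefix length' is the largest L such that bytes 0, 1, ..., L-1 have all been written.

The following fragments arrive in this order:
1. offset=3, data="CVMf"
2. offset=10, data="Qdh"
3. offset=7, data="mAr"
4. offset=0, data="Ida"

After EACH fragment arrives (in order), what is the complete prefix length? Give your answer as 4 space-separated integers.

Fragment 1: offset=3 data="CVMf" -> buffer=???CVMf?????? -> prefix_len=0
Fragment 2: offset=10 data="Qdh" -> buffer=???CVMf???Qdh -> prefix_len=0
Fragment 3: offset=7 data="mAr" -> buffer=???CVMfmArQdh -> prefix_len=0
Fragment 4: offset=0 data="Ida" -> buffer=IdaCVMfmArQdh -> prefix_len=13

Answer: 0 0 0 13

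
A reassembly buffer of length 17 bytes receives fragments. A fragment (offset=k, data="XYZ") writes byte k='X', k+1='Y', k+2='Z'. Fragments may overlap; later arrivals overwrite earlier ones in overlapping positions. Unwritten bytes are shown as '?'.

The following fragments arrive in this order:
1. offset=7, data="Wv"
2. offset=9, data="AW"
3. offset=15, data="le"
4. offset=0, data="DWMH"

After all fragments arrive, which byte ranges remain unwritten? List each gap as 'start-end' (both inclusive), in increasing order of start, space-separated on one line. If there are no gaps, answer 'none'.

Answer: 4-6 11-14

Derivation:
Fragment 1: offset=7 len=2
Fragment 2: offset=9 len=2
Fragment 3: offset=15 len=2
Fragment 4: offset=0 len=4
Gaps: 4-6 11-14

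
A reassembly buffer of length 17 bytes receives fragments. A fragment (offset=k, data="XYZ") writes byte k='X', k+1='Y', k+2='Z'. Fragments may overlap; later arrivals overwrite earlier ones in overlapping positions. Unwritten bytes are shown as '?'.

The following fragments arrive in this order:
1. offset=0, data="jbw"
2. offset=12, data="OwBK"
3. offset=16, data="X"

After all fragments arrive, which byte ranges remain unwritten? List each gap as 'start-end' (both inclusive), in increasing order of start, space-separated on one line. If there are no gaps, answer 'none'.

Answer: 3-11

Derivation:
Fragment 1: offset=0 len=3
Fragment 2: offset=12 len=4
Fragment 3: offset=16 len=1
Gaps: 3-11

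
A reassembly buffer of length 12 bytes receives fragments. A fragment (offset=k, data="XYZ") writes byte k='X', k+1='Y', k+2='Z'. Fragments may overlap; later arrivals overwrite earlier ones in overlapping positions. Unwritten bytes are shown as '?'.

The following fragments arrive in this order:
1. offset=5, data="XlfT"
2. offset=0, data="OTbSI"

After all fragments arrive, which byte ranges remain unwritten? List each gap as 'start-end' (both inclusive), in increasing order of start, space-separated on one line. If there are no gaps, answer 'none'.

Answer: 9-11

Derivation:
Fragment 1: offset=5 len=4
Fragment 2: offset=0 len=5
Gaps: 9-11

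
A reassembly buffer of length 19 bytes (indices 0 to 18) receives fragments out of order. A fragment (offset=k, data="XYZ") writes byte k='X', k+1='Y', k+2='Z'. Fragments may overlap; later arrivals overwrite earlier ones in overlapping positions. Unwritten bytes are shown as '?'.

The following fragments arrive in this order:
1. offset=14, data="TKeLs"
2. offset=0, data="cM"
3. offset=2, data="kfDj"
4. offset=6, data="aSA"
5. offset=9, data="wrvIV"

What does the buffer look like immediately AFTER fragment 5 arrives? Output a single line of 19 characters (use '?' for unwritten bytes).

Answer: cMkfDjaSAwrvIVTKeLs

Derivation:
Fragment 1: offset=14 data="TKeLs" -> buffer=??????????????TKeLs
Fragment 2: offset=0 data="cM" -> buffer=cM????????????TKeLs
Fragment 3: offset=2 data="kfDj" -> buffer=cMkfDj????????TKeLs
Fragment 4: offset=6 data="aSA" -> buffer=cMkfDjaSA?????TKeLs
Fragment 5: offset=9 data="wrvIV" -> buffer=cMkfDjaSAwrvIVTKeLs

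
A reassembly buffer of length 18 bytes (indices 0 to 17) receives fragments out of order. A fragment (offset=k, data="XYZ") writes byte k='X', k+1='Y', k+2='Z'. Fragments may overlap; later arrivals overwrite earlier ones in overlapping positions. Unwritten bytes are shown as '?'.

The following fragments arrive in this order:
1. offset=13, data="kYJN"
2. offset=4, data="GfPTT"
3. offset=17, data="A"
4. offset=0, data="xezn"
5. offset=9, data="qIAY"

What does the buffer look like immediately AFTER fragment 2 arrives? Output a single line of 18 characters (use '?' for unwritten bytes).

Fragment 1: offset=13 data="kYJN" -> buffer=?????????????kYJN?
Fragment 2: offset=4 data="GfPTT" -> buffer=????GfPTT????kYJN?

Answer: ????GfPTT????kYJN?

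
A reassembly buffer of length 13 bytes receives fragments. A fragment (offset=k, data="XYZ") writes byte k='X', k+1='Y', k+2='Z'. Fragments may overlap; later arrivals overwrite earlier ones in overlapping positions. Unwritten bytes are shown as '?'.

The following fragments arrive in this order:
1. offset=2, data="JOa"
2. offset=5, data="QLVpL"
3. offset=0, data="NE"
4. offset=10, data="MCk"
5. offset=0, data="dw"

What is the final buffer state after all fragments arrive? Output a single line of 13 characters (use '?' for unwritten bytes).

Answer: dwJOaQLVpLMCk

Derivation:
Fragment 1: offset=2 data="JOa" -> buffer=??JOa????????
Fragment 2: offset=5 data="QLVpL" -> buffer=??JOaQLVpL???
Fragment 3: offset=0 data="NE" -> buffer=NEJOaQLVpL???
Fragment 4: offset=10 data="MCk" -> buffer=NEJOaQLVpLMCk
Fragment 5: offset=0 data="dw" -> buffer=dwJOaQLVpLMCk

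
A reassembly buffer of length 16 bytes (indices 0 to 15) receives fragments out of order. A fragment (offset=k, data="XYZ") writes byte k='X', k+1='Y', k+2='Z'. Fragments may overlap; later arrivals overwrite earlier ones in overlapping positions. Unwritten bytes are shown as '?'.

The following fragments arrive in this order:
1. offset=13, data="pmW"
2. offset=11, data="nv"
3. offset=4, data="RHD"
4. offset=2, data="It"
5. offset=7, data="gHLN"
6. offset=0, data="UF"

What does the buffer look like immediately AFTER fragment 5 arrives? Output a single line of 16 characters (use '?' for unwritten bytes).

Fragment 1: offset=13 data="pmW" -> buffer=?????????????pmW
Fragment 2: offset=11 data="nv" -> buffer=???????????nvpmW
Fragment 3: offset=4 data="RHD" -> buffer=????RHD????nvpmW
Fragment 4: offset=2 data="It" -> buffer=??ItRHD????nvpmW
Fragment 5: offset=7 data="gHLN" -> buffer=??ItRHDgHLNnvpmW

Answer: ??ItRHDgHLNnvpmW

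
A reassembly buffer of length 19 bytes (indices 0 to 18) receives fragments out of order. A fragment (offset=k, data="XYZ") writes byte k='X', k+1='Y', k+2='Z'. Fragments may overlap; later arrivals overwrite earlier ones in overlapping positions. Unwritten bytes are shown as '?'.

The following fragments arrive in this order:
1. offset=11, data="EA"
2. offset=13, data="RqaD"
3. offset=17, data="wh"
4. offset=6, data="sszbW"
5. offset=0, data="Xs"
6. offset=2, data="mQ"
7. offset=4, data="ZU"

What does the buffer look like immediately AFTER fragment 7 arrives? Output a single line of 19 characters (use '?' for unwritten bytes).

Fragment 1: offset=11 data="EA" -> buffer=???????????EA??????
Fragment 2: offset=13 data="RqaD" -> buffer=???????????EARqaD??
Fragment 3: offset=17 data="wh" -> buffer=???????????EARqaDwh
Fragment 4: offset=6 data="sszbW" -> buffer=??????sszbWEARqaDwh
Fragment 5: offset=0 data="Xs" -> buffer=Xs????sszbWEARqaDwh
Fragment 6: offset=2 data="mQ" -> buffer=XsmQ??sszbWEARqaDwh
Fragment 7: offset=4 data="ZU" -> buffer=XsmQZUsszbWEARqaDwh

Answer: XsmQZUsszbWEARqaDwh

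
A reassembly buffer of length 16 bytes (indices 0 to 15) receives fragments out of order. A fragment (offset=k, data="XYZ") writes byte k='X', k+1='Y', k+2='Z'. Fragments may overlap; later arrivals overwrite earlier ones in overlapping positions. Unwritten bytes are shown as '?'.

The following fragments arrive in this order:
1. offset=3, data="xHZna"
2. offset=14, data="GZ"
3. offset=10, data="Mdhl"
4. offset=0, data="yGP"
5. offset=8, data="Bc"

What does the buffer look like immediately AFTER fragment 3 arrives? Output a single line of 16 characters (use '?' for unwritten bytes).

Answer: ???xHZna??MdhlGZ

Derivation:
Fragment 1: offset=3 data="xHZna" -> buffer=???xHZna????????
Fragment 2: offset=14 data="GZ" -> buffer=???xHZna??????GZ
Fragment 3: offset=10 data="Mdhl" -> buffer=???xHZna??MdhlGZ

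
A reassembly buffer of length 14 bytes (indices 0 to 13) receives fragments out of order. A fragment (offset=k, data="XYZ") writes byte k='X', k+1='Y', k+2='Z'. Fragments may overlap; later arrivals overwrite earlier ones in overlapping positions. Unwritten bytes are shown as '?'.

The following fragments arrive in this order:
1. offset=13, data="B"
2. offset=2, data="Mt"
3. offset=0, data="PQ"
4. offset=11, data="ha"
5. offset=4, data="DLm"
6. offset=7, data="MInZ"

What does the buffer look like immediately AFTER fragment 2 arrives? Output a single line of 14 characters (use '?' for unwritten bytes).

Answer: ??Mt?????????B

Derivation:
Fragment 1: offset=13 data="B" -> buffer=?????????????B
Fragment 2: offset=2 data="Mt" -> buffer=??Mt?????????B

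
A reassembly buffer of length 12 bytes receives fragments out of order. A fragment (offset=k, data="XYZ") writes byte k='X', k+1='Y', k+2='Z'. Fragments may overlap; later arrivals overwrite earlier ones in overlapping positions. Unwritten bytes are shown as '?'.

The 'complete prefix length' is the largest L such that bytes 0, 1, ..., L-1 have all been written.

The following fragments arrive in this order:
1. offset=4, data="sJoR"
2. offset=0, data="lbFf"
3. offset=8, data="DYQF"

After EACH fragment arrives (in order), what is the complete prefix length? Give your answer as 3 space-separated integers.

Answer: 0 8 12

Derivation:
Fragment 1: offset=4 data="sJoR" -> buffer=????sJoR???? -> prefix_len=0
Fragment 2: offset=0 data="lbFf" -> buffer=lbFfsJoR???? -> prefix_len=8
Fragment 3: offset=8 data="DYQF" -> buffer=lbFfsJoRDYQF -> prefix_len=12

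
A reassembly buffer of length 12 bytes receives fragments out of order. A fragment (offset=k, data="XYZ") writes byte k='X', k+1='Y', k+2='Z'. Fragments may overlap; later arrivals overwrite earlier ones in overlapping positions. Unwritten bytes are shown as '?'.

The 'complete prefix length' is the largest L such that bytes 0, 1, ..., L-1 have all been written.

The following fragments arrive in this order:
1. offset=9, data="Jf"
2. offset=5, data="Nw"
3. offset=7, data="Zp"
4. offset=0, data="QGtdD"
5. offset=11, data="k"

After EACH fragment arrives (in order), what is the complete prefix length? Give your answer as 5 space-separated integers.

Answer: 0 0 0 11 12

Derivation:
Fragment 1: offset=9 data="Jf" -> buffer=?????????Jf? -> prefix_len=0
Fragment 2: offset=5 data="Nw" -> buffer=?????Nw??Jf? -> prefix_len=0
Fragment 3: offset=7 data="Zp" -> buffer=?????NwZpJf? -> prefix_len=0
Fragment 4: offset=0 data="QGtdD" -> buffer=QGtdDNwZpJf? -> prefix_len=11
Fragment 5: offset=11 data="k" -> buffer=QGtdDNwZpJfk -> prefix_len=12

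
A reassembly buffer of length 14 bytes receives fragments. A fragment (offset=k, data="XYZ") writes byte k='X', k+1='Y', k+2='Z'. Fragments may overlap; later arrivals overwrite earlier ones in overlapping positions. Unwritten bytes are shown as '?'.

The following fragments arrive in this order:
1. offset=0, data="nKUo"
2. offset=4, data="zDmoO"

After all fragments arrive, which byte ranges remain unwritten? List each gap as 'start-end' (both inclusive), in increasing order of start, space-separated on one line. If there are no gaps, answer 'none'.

Fragment 1: offset=0 len=4
Fragment 2: offset=4 len=5
Gaps: 9-13

Answer: 9-13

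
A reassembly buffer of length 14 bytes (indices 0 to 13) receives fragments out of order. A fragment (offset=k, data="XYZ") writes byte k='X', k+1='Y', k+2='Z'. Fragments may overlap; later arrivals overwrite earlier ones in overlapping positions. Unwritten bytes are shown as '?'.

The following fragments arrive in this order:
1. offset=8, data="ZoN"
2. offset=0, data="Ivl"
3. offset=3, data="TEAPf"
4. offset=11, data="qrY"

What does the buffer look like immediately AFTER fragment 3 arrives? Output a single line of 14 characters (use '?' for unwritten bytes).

Answer: IvlTEAPfZoN???

Derivation:
Fragment 1: offset=8 data="ZoN" -> buffer=????????ZoN???
Fragment 2: offset=0 data="Ivl" -> buffer=Ivl?????ZoN???
Fragment 3: offset=3 data="TEAPf" -> buffer=IvlTEAPfZoN???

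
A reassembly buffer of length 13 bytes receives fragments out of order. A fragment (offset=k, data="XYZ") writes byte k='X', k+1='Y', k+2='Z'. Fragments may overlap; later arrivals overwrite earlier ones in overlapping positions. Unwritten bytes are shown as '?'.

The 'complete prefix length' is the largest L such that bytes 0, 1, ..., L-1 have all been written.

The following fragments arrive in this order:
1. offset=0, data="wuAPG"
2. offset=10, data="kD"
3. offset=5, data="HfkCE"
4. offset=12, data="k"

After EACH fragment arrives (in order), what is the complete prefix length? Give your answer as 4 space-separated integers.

Answer: 5 5 12 13

Derivation:
Fragment 1: offset=0 data="wuAPG" -> buffer=wuAPG???????? -> prefix_len=5
Fragment 2: offset=10 data="kD" -> buffer=wuAPG?????kD? -> prefix_len=5
Fragment 3: offset=5 data="HfkCE" -> buffer=wuAPGHfkCEkD? -> prefix_len=12
Fragment 4: offset=12 data="k" -> buffer=wuAPGHfkCEkDk -> prefix_len=13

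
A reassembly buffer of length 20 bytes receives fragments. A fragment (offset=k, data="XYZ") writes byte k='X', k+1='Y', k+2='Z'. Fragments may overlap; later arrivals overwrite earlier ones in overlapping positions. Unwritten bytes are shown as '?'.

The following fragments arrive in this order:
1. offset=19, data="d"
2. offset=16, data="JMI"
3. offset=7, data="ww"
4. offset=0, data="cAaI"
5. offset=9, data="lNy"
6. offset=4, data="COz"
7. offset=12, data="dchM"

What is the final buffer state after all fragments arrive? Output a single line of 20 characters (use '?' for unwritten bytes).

Answer: cAaICOzwwlNydchMJMId

Derivation:
Fragment 1: offset=19 data="d" -> buffer=???????????????????d
Fragment 2: offset=16 data="JMI" -> buffer=????????????????JMId
Fragment 3: offset=7 data="ww" -> buffer=???????ww???????JMId
Fragment 4: offset=0 data="cAaI" -> buffer=cAaI???ww???????JMId
Fragment 5: offset=9 data="lNy" -> buffer=cAaI???wwlNy????JMId
Fragment 6: offset=4 data="COz" -> buffer=cAaICOzwwlNy????JMId
Fragment 7: offset=12 data="dchM" -> buffer=cAaICOzwwlNydchMJMId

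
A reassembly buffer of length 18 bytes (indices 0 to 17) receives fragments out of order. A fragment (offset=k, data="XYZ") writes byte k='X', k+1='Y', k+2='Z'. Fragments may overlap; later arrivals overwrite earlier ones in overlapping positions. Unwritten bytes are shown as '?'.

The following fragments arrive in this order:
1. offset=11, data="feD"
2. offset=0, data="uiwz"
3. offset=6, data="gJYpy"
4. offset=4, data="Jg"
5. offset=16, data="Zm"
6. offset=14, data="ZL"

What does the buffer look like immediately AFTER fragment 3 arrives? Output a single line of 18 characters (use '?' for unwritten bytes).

Fragment 1: offset=11 data="feD" -> buffer=???????????feD????
Fragment 2: offset=0 data="uiwz" -> buffer=uiwz???????feD????
Fragment 3: offset=6 data="gJYpy" -> buffer=uiwz??gJYpyfeD????

Answer: uiwz??gJYpyfeD????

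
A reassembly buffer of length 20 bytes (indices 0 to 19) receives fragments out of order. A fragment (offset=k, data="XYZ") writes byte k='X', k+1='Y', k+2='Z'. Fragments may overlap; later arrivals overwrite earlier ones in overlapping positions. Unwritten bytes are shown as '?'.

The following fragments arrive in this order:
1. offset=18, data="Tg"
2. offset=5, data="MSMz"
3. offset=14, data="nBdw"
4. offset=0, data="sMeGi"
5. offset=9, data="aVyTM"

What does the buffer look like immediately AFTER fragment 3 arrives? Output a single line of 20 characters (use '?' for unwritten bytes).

Answer: ?????MSMz?????nBdwTg

Derivation:
Fragment 1: offset=18 data="Tg" -> buffer=??????????????????Tg
Fragment 2: offset=5 data="MSMz" -> buffer=?????MSMz?????????Tg
Fragment 3: offset=14 data="nBdw" -> buffer=?????MSMz?????nBdwTg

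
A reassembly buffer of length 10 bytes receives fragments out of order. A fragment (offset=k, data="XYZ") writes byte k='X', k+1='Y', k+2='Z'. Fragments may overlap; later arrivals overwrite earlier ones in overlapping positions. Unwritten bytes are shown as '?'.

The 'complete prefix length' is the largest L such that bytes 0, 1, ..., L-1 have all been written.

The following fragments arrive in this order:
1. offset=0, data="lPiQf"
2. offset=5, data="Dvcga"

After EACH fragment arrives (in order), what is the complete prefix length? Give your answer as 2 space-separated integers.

Fragment 1: offset=0 data="lPiQf" -> buffer=lPiQf????? -> prefix_len=5
Fragment 2: offset=5 data="Dvcga" -> buffer=lPiQfDvcga -> prefix_len=10

Answer: 5 10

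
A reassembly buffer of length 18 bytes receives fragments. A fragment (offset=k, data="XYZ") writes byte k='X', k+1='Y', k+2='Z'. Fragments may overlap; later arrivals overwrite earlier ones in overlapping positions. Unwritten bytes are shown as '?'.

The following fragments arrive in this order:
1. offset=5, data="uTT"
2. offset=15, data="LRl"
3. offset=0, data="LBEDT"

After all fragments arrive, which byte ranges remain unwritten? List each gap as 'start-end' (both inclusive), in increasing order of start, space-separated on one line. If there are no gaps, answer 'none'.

Fragment 1: offset=5 len=3
Fragment 2: offset=15 len=3
Fragment 3: offset=0 len=5
Gaps: 8-14

Answer: 8-14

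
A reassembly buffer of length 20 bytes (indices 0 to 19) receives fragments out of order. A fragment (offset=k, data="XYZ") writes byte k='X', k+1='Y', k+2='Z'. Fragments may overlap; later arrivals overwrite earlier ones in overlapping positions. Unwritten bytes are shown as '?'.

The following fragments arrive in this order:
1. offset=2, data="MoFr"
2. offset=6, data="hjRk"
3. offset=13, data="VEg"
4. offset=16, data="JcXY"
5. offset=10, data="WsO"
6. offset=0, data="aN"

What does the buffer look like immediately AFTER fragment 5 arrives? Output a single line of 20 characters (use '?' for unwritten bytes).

Fragment 1: offset=2 data="MoFr" -> buffer=??MoFr??????????????
Fragment 2: offset=6 data="hjRk" -> buffer=??MoFrhjRk??????????
Fragment 3: offset=13 data="VEg" -> buffer=??MoFrhjRk???VEg????
Fragment 4: offset=16 data="JcXY" -> buffer=??MoFrhjRk???VEgJcXY
Fragment 5: offset=10 data="WsO" -> buffer=??MoFrhjRkWsOVEgJcXY

Answer: ??MoFrhjRkWsOVEgJcXY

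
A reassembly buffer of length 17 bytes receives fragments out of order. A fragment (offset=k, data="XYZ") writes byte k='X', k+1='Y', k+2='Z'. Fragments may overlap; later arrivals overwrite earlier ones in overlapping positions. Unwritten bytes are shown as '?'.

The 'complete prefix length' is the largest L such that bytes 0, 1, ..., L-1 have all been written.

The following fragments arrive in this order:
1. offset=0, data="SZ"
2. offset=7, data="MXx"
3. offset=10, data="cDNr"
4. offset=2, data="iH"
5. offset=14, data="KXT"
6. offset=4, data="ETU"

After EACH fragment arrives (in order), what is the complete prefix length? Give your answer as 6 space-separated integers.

Fragment 1: offset=0 data="SZ" -> buffer=SZ??????????????? -> prefix_len=2
Fragment 2: offset=7 data="MXx" -> buffer=SZ?????MXx??????? -> prefix_len=2
Fragment 3: offset=10 data="cDNr" -> buffer=SZ?????MXxcDNr??? -> prefix_len=2
Fragment 4: offset=2 data="iH" -> buffer=SZiH???MXxcDNr??? -> prefix_len=4
Fragment 5: offset=14 data="KXT" -> buffer=SZiH???MXxcDNrKXT -> prefix_len=4
Fragment 6: offset=4 data="ETU" -> buffer=SZiHETUMXxcDNrKXT -> prefix_len=17

Answer: 2 2 2 4 4 17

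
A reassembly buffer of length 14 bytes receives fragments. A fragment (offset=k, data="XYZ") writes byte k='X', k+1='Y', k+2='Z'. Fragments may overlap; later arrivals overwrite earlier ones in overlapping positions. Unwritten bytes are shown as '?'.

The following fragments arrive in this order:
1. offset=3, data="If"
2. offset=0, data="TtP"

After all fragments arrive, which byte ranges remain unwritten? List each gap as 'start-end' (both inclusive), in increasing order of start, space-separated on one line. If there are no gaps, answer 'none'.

Answer: 5-13

Derivation:
Fragment 1: offset=3 len=2
Fragment 2: offset=0 len=3
Gaps: 5-13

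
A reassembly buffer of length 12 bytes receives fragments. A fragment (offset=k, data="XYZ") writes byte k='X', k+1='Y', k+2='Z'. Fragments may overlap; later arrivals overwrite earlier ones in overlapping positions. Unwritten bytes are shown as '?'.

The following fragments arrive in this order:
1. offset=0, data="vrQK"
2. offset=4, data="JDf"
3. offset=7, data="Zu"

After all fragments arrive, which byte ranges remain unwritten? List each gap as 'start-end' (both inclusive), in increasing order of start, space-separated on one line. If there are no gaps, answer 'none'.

Fragment 1: offset=0 len=4
Fragment 2: offset=4 len=3
Fragment 3: offset=7 len=2
Gaps: 9-11

Answer: 9-11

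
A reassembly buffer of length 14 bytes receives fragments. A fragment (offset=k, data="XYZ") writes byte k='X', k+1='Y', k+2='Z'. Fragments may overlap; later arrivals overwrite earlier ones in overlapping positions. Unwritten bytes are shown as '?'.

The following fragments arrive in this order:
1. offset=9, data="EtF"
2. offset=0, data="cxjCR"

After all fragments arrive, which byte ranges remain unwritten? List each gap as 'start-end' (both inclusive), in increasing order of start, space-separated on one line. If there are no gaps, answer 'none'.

Answer: 5-8 12-13

Derivation:
Fragment 1: offset=9 len=3
Fragment 2: offset=0 len=5
Gaps: 5-8 12-13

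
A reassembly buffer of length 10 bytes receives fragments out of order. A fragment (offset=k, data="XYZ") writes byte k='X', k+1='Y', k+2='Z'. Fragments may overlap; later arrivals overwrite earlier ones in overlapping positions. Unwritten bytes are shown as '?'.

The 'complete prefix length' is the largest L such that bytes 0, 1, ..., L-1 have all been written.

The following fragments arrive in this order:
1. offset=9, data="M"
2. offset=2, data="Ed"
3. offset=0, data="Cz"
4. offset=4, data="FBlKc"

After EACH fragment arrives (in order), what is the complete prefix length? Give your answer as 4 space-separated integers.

Answer: 0 0 4 10

Derivation:
Fragment 1: offset=9 data="M" -> buffer=?????????M -> prefix_len=0
Fragment 2: offset=2 data="Ed" -> buffer=??Ed?????M -> prefix_len=0
Fragment 3: offset=0 data="Cz" -> buffer=CzEd?????M -> prefix_len=4
Fragment 4: offset=4 data="FBlKc" -> buffer=CzEdFBlKcM -> prefix_len=10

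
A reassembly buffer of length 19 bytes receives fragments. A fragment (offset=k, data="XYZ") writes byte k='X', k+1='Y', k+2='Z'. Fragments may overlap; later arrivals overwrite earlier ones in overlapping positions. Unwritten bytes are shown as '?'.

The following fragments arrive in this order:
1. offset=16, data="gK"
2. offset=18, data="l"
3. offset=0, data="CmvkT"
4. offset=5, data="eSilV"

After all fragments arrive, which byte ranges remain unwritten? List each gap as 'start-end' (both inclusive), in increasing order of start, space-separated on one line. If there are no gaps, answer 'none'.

Answer: 10-15

Derivation:
Fragment 1: offset=16 len=2
Fragment 2: offset=18 len=1
Fragment 3: offset=0 len=5
Fragment 4: offset=5 len=5
Gaps: 10-15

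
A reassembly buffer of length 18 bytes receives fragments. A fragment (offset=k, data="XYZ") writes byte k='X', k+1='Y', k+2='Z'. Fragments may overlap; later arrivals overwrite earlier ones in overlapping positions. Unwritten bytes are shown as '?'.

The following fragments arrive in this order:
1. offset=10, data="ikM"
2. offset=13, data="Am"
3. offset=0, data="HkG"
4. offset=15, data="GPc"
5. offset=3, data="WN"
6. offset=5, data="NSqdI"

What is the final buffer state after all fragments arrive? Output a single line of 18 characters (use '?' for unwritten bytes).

Fragment 1: offset=10 data="ikM" -> buffer=??????????ikM?????
Fragment 2: offset=13 data="Am" -> buffer=??????????ikMAm???
Fragment 3: offset=0 data="HkG" -> buffer=HkG???????ikMAm???
Fragment 4: offset=15 data="GPc" -> buffer=HkG???????ikMAmGPc
Fragment 5: offset=3 data="WN" -> buffer=HkGWN?????ikMAmGPc
Fragment 6: offset=5 data="NSqdI" -> buffer=HkGWNNSqdIikMAmGPc

Answer: HkGWNNSqdIikMAmGPc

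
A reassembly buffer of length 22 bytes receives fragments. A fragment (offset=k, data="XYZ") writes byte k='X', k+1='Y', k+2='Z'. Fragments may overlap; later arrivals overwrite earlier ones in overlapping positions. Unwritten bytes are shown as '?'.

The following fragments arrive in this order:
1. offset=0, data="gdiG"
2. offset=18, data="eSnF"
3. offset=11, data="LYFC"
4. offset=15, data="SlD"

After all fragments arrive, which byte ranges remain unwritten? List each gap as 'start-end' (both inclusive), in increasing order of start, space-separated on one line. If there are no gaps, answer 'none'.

Fragment 1: offset=0 len=4
Fragment 2: offset=18 len=4
Fragment 3: offset=11 len=4
Fragment 4: offset=15 len=3
Gaps: 4-10

Answer: 4-10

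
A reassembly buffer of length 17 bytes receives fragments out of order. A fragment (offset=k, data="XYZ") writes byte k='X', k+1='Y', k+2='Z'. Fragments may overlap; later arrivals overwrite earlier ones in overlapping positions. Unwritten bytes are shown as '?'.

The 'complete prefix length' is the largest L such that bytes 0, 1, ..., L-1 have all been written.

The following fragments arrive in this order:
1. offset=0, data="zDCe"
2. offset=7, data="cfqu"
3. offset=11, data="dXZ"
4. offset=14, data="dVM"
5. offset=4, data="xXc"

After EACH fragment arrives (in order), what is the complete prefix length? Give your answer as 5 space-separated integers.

Answer: 4 4 4 4 17

Derivation:
Fragment 1: offset=0 data="zDCe" -> buffer=zDCe????????????? -> prefix_len=4
Fragment 2: offset=7 data="cfqu" -> buffer=zDCe???cfqu?????? -> prefix_len=4
Fragment 3: offset=11 data="dXZ" -> buffer=zDCe???cfqudXZ??? -> prefix_len=4
Fragment 4: offset=14 data="dVM" -> buffer=zDCe???cfqudXZdVM -> prefix_len=4
Fragment 5: offset=4 data="xXc" -> buffer=zDCexXccfqudXZdVM -> prefix_len=17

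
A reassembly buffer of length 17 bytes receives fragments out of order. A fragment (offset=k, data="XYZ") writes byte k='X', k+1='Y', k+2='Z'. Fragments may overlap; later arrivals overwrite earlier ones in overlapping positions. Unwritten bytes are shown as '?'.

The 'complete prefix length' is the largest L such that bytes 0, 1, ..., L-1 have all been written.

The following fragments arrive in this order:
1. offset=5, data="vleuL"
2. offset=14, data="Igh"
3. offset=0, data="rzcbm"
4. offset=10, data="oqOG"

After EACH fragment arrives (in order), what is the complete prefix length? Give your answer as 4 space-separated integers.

Fragment 1: offset=5 data="vleuL" -> buffer=?????vleuL??????? -> prefix_len=0
Fragment 2: offset=14 data="Igh" -> buffer=?????vleuL????Igh -> prefix_len=0
Fragment 3: offset=0 data="rzcbm" -> buffer=rzcbmvleuL????Igh -> prefix_len=10
Fragment 4: offset=10 data="oqOG" -> buffer=rzcbmvleuLoqOGIgh -> prefix_len=17

Answer: 0 0 10 17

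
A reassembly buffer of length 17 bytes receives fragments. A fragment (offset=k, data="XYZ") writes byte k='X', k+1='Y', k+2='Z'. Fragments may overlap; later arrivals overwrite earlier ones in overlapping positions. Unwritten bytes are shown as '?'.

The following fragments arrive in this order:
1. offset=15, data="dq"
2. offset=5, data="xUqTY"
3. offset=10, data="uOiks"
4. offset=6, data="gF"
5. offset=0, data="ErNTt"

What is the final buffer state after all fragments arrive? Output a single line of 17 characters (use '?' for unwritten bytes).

Answer: ErNTtxgFTYuOiksdq

Derivation:
Fragment 1: offset=15 data="dq" -> buffer=???????????????dq
Fragment 2: offset=5 data="xUqTY" -> buffer=?????xUqTY?????dq
Fragment 3: offset=10 data="uOiks" -> buffer=?????xUqTYuOiksdq
Fragment 4: offset=6 data="gF" -> buffer=?????xgFTYuOiksdq
Fragment 5: offset=0 data="ErNTt" -> buffer=ErNTtxgFTYuOiksdq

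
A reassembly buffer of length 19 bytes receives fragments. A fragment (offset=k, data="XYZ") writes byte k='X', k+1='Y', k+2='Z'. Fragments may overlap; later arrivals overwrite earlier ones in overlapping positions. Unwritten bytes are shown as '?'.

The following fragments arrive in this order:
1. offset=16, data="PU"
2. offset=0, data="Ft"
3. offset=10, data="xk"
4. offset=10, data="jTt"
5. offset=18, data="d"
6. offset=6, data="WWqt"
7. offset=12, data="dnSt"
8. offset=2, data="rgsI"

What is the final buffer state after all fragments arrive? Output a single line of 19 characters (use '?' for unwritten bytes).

Answer: FtrgsIWWqtjTdnStPUd

Derivation:
Fragment 1: offset=16 data="PU" -> buffer=????????????????PU?
Fragment 2: offset=0 data="Ft" -> buffer=Ft??????????????PU?
Fragment 3: offset=10 data="xk" -> buffer=Ft????????xk????PU?
Fragment 4: offset=10 data="jTt" -> buffer=Ft????????jTt???PU?
Fragment 5: offset=18 data="d" -> buffer=Ft????????jTt???PUd
Fragment 6: offset=6 data="WWqt" -> buffer=Ft????WWqtjTt???PUd
Fragment 7: offset=12 data="dnSt" -> buffer=Ft????WWqtjTdnStPUd
Fragment 8: offset=2 data="rgsI" -> buffer=FtrgsIWWqtjTdnStPUd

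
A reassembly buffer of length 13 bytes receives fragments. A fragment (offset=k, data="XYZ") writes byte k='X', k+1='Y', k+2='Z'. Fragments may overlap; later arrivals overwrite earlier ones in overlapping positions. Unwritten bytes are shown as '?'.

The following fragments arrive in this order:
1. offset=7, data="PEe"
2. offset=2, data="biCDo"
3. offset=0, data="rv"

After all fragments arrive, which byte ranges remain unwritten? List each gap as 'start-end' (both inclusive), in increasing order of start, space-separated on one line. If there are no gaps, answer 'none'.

Fragment 1: offset=7 len=3
Fragment 2: offset=2 len=5
Fragment 3: offset=0 len=2
Gaps: 10-12

Answer: 10-12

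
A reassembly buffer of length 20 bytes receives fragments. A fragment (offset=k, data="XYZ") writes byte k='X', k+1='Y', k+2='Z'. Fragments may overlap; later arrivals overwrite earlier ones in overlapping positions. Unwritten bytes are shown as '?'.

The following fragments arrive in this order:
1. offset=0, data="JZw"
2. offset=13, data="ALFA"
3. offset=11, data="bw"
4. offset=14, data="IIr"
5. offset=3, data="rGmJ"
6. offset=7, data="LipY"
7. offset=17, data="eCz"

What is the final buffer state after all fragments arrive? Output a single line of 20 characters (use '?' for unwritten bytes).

Fragment 1: offset=0 data="JZw" -> buffer=JZw?????????????????
Fragment 2: offset=13 data="ALFA" -> buffer=JZw??????????ALFA???
Fragment 3: offset=11 data="bw" -> buffer=JZw????????bwALFA???
Fragment 4: offset=14 data="IIr" -> buffer=JZw????????bwAIIr???
Fragment 5: offset=3 data="rGmJ" -> buffer=JZwrGmJ????bwAIIr???
Fragment 6: offset=7 data="LipY" -> buffer=JZwrGmJLipYbwAIIr???
Fragment 7: offset=17 data="eCz" -> buffer=JZwrGmJLipYbwAIIreCz

Answer: JZwrGmJLipYbwAIIreCz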